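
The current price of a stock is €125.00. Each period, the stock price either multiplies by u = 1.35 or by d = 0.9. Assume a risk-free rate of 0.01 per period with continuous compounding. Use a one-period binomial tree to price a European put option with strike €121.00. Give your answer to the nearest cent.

€6.36

Risk-neutral probability p = (e^0.01 − 0.9)/(1.35 − 0.9) = 0.1101/0.4500 = 0.2446
Terminal stock prices: S_u = 168.8, S_d = 112.5
Terminal payoffs (K − S): max(-47.75, 0) = 0, max(8.5, 0) = 8.5
Node 0 (S = 125): V_0 = e^(−0.01)·[0.2446·0.0000 + 0.7554·8.5000] = 6.3574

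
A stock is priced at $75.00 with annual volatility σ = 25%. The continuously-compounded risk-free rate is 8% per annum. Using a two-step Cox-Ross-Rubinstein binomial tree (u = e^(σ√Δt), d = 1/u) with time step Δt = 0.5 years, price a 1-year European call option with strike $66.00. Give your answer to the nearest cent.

CRR parameters: u = e^(σ√Δt) = e^(0.25·√0.5) = 1.1934, d = 1/u = 0.8380
Per-period rate: rΔt = 0.08·0.5 = 0.04, so R = e^0.04 = 1.0408
Risk-neutral probability p = (e^0.04 − 0.8380)/(1.1934 − 0.8380) = 0.2028/0.3554 = 0.5708
Terminal stock prices: S_uu = 106.8, S_ud = 75, S_dd = 52.66
Terminal payoffs (S − K): max(40.81, 0) = 40.81, max(9, 0) = 9, max(-13.34, 0) = 0
Node u (S = 89.5): V_u = e^(−0.04)·[0.5708·40.8089 + 0.4292·9.0000] = 26.0902
Node d (S = 62.85): V_d = e^(−0.04)·[0.5708·9.0000 + 0.4292·0.0000] = 4.9354
Node 0 (S = 75): V_0 = e^(−0.04)·[0.5708·26.0902 + 0.4292·4.9354] = 16.3426

$16.34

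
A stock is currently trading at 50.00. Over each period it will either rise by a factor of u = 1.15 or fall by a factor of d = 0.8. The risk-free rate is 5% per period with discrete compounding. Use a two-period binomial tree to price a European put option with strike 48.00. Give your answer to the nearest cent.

Risk-neutral probability p = (1 + 0.05 − 0.8)/(1.15 − 0.8) = 0.2500/0.3500 = 0.7143
Terminal stock prices: S_uu = 66.12, S_ud = 46, S_dd = 32
Terminal payoffs (K − S): max(-18.12, 0) = 0, max(2, 0) = 2, max(16, 0) = 16
Node u (S = 57.5): V_u = 1/1.05·[0.7143·0.0000 + 0.2857·2.0000] = 0.5442
Node d (S = 40): V_d = 1/1.05·[0.7143·2.0000 + 0.2857·16.0000] = 5.7143
Node 0 (S = 50): V_0 = 1/1.05·[0.7143·0.5442 + 0.2857·5.7143] = 1.9251

1.93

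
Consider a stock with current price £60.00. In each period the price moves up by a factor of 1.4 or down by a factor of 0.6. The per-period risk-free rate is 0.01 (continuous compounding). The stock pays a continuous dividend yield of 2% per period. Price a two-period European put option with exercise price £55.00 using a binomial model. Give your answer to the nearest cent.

£10.85

Per-period risk-free factor R = e^0.01 = 1.0101; dividend-adjusted growth = e^(0.01−0.02) = 0.9900.
Risk-neutral probability p = (0.9900 − 0.6)/(1.4 − 0.6) = 0.3900/0.8000 = 0.4876
Terminal stock prices: S_uu = 117.6, S_ud = 50.4, S_dd = 21.6
Terminal payoffs (K − S): max(-62.6, 0) = 0, max(4.6, 0) = 4.6, max(33.4, 0) = 33.4
Node u (S = 84): V_u = e^(−0.01)·[0.4876·0.0000 + 0.5124·4.6000] = 2.3338
Node d (S = 36): V_d = e^(−0.01)·[0.4876·4.6000 + 0.5124·33.4000] = 19.1656
Node 0 (S = 60): V_0 = e^(−0.01)·[0.4876·2.3338 + 0.5124·19.1656] = 10.8500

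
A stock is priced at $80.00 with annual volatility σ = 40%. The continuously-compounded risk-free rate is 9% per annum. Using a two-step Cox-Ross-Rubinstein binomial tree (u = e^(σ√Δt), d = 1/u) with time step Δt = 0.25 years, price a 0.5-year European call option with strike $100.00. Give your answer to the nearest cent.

CRR parameters: u = e^(σ√Δt) = e^(0.4·√0.25) = 1.2214, d = 1/u = 0.8187
Per-period rate: rΔt = 0.09·0.25 = 0.0225, so R = e^0.0225 = 1.0228
Risk-neutral probability p = (e^0.0225 − 0.8187)/(1.2214 − 0.8187) = 0.2040/0.4027 = 0.5067
Terminal stock prices: S_uu = 119.3, S_ud = 80, S_dd = 53.63
Terminal payoffs (S − K): max(19.35, 0) = 19.35, max(-20, 0) = 0, max(-46.37, 0) = 0
Node u (S = 97.71): V_u = e^(−0.0225)·[0.5067·19.3460 + 0.4933·0.0000] = 9.5841
Node d (S = 65.5): V_d = e^(−0.0225)·[0.5067·0.0000 + 0.4933·0.0000] = 0.0000
Node 0 (S = 80): V_0 = e^(−0.0225)·[0.5067·9.5841 + 0.4933·0.0000] = 4.7480

$4.75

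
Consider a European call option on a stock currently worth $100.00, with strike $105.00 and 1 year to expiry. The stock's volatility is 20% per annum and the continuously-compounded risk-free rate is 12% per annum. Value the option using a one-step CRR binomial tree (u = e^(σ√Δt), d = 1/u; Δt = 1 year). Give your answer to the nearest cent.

$11.66

CRR parameters: u = e^(σ√Δt) = e^(0.2·√1) = 1.2214, d = 1/u = 0.8187
Per-period rate: rΔt = 0.12·1 = 0.12, so R = e^0.12 = 1.1275
Risk-neutral probability p = (e^0.12 − 0.8187)/(1.2214 − 0.8187) = 0.3088/0.4027 = 0.7668
Terminal stock prices: S_u = 122.1, S_d = 81.87
Terminal payoffs (S − K): max(17.14, 0) = 17.14, max(-23.13, 0) = 0
Node 0 (S = 100): V_0 = e^(−0.12)·[0.7668·17.1403 + 0.2332·0.0000] = 11.6568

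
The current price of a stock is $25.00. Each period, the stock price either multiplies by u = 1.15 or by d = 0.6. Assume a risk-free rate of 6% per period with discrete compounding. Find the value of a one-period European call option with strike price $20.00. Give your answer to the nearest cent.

$6.90

Risk-neutral probability p = (1 + 0.06 − 0.6)/(1.15 − 0.6) = 0.4600/0.5500 = 0.8364
Terminal stock prices: S_u = 28.75, S_d = 15
Terminal payoffs (S − K): max(8.75, 0) = 8.75, max(-5, 0) = 0
Node 0 (S = 25): V_0 = 1/1.06·[0.8364·8.7500 + 0.1636·0.0000] = 6.9039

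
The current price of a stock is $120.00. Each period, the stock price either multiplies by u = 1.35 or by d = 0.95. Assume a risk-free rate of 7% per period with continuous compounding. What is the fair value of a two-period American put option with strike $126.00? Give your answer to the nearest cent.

$7.76

Risk-neutral probability p = (e^0.07 − 0.95)/(1.35 − 0.95) = 0.1225/0.4000 = 0.3063
Terminal stock prices: S_uu = 218.7, S_ud = 153.9, S_dd = 108.3
Terminal payoffs (K − S): max(-92.7, 0) = 0, max(-27.9, 0) = 0, max(17.7, 0) = 17.7
Node u (S = 162): continuation = e^(−0.07)·[0.3063·0.0000 + 0.6937·0.0000] = 0.0000; exercise value = 0.0000 ≤ continuation, so V_u = 0.0000
Node d (S = 114): continuation = e^(−0.07)·[0.3063·0.0000 + 0.6937·17.7000] = 11.4489; exercise value = 12.0000 > continuation, so V_d = 12.0000 (exercise)
Node 0 (S = 120): continuation = e^(−0.07)·[0.3063·0.0000 + 0.6937·12.0000] = 7.7619; exercise value = 6.0000 ≤ continuation, so V_0 = 7.7619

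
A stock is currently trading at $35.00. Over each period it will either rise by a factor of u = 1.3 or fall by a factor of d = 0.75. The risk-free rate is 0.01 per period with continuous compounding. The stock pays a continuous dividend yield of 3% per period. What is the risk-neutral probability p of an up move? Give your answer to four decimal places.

p = 0.4185

Per-period risk-free factor R = e^0.01 = 1.0101; dividend-adjusted growth = e^(0.01−0.03) = 0.9802.
Risk-neutral probability p = (0.9802 − 0.75)/(1.3 − 0.75) = 0.2302/0.5500 = 0.4185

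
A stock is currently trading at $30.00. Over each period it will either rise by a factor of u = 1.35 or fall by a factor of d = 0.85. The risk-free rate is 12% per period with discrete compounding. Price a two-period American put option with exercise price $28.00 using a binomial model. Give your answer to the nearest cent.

Risk-neutral probability p = (1 + 0.12 − 0.85)/(1.35 − 0.85) = 0.2700/0.5000 = 0.5400
Terminal stock prices: S_uu = 54.68, S_ud = 34.42, S_dd = 21.67
Terminal payoffs (K − S): max(-26.68, 0) = 0, max(-6.425, 0) = 0, max(6.325, 0) = 6.325
Node u (S = 40.5): continuation = 1/1.12·[0.5400·0.0000 + 0.4600·0.0000] = 0.0000; exercise value = 0.0000 ≤ continuation, so V_u = 0.0000
Node d (S = 25.5): continuation = 1/1.12·[0.5400·0.0000 + 0.4600·6.3250] = 2.5978; exercise value = 2.5000 ≤ continuation, so V_d = 2.5978
Node 0 (S = 30): continuation = 1/1.12·[0.5400·0.0000 + 0.4600·2.5978] = 1.0669; exercise value = 0.0000 ≤ continuation, so V_0 = 1.0669

$1.07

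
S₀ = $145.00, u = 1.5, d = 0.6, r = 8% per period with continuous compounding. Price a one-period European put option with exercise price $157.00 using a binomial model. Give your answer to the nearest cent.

Risk-neutral probability p = (e^0.08 − 0.6)/(1.5 − 0.6) = 0.4833/0.9000 = 0.5370
Terminal stock prices: S_u = 217.5, S_d = 87
Terminal payoffs (K − S): max(-60.5, 0) = 0, max(70, 0) = 70
Node 0 (S = 145): V_0 = e^(−0.08)·[0.5370·0.0000 + 0.4630·70.0000] = 29.9191

$29.92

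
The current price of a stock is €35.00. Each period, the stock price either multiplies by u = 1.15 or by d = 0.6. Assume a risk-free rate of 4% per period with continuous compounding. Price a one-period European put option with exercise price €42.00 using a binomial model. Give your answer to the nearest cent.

€5.35

Risk-neutral probability p = (e^0.04 − 0.6)/(1.15 − 0.6) = 0.4408/0.5500 = 0.8015
Terminal stock prices: S_u = 40.25, S_d = 21
Terminal payoffs (K − S): max(1.75, 0) = 1.75, max(21, 0) = 21
Node 0 (S = 35): V_0 = e^(−0.04)·[0.8015·1.7500 + 0.1985·21.0000] = 5.3532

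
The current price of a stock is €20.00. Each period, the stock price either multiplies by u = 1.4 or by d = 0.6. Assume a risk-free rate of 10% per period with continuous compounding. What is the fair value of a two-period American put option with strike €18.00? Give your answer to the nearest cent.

Risk-neutral probability p = (e^0.1 − 0.6)/(1.4 − 0.6) = 0.5052/0.8000 = 0.6315
Terminal stock prices: S_uu = 39.2, S_ud = 16.8, S_dd = 7.2
Terminal payoffs (K − S): max(-21.2, 0) = 0, max(1.2, 0) = 1.2, max(10.8, 0) = 10.8
Node u (S = 28): continuation = e^(−0.1)·[0.6315·0.0000 + 0.3685·1.2000] = 0.4002; exercise value = 0.0000 ≤ continuation, so V_u = 0.4002
Node d (S = 12): continuation = e^(−0.1)·[0.6315·1.2000 + 0.3685·10.8000] = 4.2871; exercise value = 6.0000 > continuation, so V_d = 6.0000 (exercise)
Node 0 (S = 20): continuation = e^(−0.1)·[0.6315·0.4002 + 0.3685·6.0000] = 2.2294; exercise value = 0.0000 ≤ continuation, so V_0 = 2.2294

€2.23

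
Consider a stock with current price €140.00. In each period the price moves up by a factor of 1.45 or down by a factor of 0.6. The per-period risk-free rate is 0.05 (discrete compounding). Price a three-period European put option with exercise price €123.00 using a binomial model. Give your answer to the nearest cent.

€23.52

Risk-neutral probability p = (1 + 0.05 − 0.6)/(1.45 − 0.6) = 0.4500/0.8500 = 0.5294
Terminal stock prices: S_uuu = 426.8, S_uud = 176.6, S_udd = 73.08, S_ddd = 30.24
Terminal payoffs (K − S): max(-303.8, 0) = 0, max(-53.61, 0) = 0, max(49.92, 0) = 49.92, max(92.76, 0) = 92.76
Node uu (S = 294.4): V_uu = 1/1.05·[0.5294·0.0000 + 0.4706·0.0000] = 0.0000
Node ud (S = 121.8): V_ud = 1/1.05·[0.5294·0.0000 + 0.4706·49.9200] = 22.3731
Node dd (S = 50.4): V_dd = 1/1.05·[0.5294·49.9200 + 0.4706·92.7600] = 66.7429
Node u (S = 203): V_u = 1/1.05·[0.5294·0.0000 + 0.4706·22.3731] = 10.0272
Node d (S = 84): V_d = 1/1.05·[0.5294·22.3731 + 0.4706·66.7429] = 41.1933
Node 0 (S = 140): V_0 = 1/1.05·[0.5294·10.0272 + 0.4706·41.1933] = 23.5177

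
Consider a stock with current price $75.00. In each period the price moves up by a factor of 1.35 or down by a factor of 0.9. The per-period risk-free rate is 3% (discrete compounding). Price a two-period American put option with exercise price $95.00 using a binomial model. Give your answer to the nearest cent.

$20.00

Risk-neutral probability p = (1 + 0.03 − 0.9)/(1.35 − 0.9) = 0.1300/0.4500 = 0.2889
Terminal stock prices: S_uu = 136.7, S_ud = 91.12, S_dd = 60.75
Terminal payoffs (K − S): max(-41.69, 0) = 0, max(3.875, 0) = 3.875, max(34.25, 0) = 34.25
Node u (S = 101.2): continuation = 1/1.03·[0.2889·0.0000 + 0.7111·3.8750] = 2.6753; exercise value = 0.0000 ≤ continuation, so V_u = 2.6753
Node d (S = 67.5): continuation = 1/1.03·[0.2889·3.8750 + 0.7111·34.2500] = 24.7330; exercise value = 27.5000 > continuation, so V_d = 27.5000 (exercise)
Node 0 (S = 75): continuation = 1/1.03·[0.2889·2.6753 + 0.7111·27.5000] = 19.7363; exercise value = 20.0000 > continuation, so V_0 = 20.0000 (exercise)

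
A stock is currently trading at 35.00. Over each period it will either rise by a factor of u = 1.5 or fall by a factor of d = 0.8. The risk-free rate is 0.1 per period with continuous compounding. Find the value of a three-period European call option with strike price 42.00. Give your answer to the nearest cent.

9.68

Risk-neutral probability p = (e^0.1 − 0.8)/(1.5 − 0.8) = 0.3052/0.7000 = 0.4360
Terminal stock prices: S_uuu = 118.1, S_uud = 63, S_udd = 33.6, S_ddd = 17.92
Terminal payoffs (S − K): max(76.12, 0) = 76.12, max(21, 0) = 21, max(-8.4, 0) = 0, max(-24.08, 0) = 0
Node uu (S = 78.75): V_uu = e^(−0.1)·[0.4360·76.1250 + 0.5640·21.0000] = 40.7468
Node ud (S = 42): V_ud = e^(−0.1)·[0.4360·21.0000 + 0.5640·0.0000] = 8.2839
Node dd (S = 22.4): V_dd = e^(−0.1)·[0.4360·0.0000 + 0.5640·0.0000] = 0.0000
Node u (S = 52.5): V_u = e^(−0.1)·[0.4360·40.7468 + 0.5640·8.2839] = 20.3013
Node d (S = 28): V_d = e^(−0.1)·[0.4360·8.2839 + 0.5640·0.0000] = 3.2678
Node 0 (S = 35): V_0 = e^(−0.1)·[0.4360·20.3013 + 0.5640·3.2678] = 9.6760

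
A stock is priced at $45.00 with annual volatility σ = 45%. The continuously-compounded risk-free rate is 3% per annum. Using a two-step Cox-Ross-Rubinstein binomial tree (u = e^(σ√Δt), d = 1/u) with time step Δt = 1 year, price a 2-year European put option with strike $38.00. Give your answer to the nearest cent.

CRR parameters: u = e^(σ√Δt) = e^(0.45·√1) = 1.5683, d = 1/u = 0.6376
Per-period rate: rΔt = 0.03·1 = 0.03, so R = e^0.03 = 1.0305
Risk-neutral probability p = (e^0.03 − 0.6376)/(1.5683 − 0.6376) = 0.3928/0.9307 = 0.4221
Terminal stock prices: S_uu = 110.7, S_ud = 45, S_dd = 18.3
Terminal payoffs (K − S): max(-72.68, 0) = 0, max(-7, 0) = 0, max(19.7, 0) = 19.7
Node u (S = 70.57): V_u = e^(−0.03)·[0.4221·0.0000 + 0.5779·0.0000] = 0.0000
Node d (S = 28.69): V_d = e^(−0.03)·[0.4221·0.0000 + 0.5779·19.7044] = 11.0509
Node 0 (S = 45): V_0 = e^(−0.03)·[0.4221·0.0000 + 0.5779·11.0509] = 6.1978

$6.20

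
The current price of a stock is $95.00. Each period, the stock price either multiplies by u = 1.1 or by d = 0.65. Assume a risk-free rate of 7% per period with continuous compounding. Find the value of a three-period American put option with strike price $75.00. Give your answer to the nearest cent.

Risk-neutral probability p = (e^0.07 − 0.65)/(1.1 − 0.65) = 0.4225/0.4500 = 0.9389
Terminal stock prices: S_uuu = 126.4, S_uud = 74.72, S_udd = 44.15, S_ddd = 26.09
Terminal payoffs (K − S): max(-51.45, 0) = 0, max(0.2825, 0) = 0.2825, max(30.85, 0) = 30.85, max(48.91, 0) = 48.91
Node uu (S = 115): continuation = e^(−0.07)·[0.9389·0.0000 + 0.0611·0.2825] = 0.0161; exercise value = 0.0000 ≤ continuation, so V_uu = 0.0161
Node ud (S = 67.93): continuation = e^(−0.07)·[0.9389·0.2825 + 0.0611·30.8487] = 2.0045; exercise value = 7.0750 > continuation, so V_ud = 7.0750 (exercise)
Node dd (S = 40.14): continuation = e^(−0.07)·[0.9389·30.8487 + 0.0611·48.9106] = 29.7920; exercise value = 34.8625 > continuation, so V_dd = 34.8625 (exercise)
Node u (S = 104.5): continuation = e^(−0.07)·[0.9389·0.0161 + 0.0611·7.0750] = 0.4171; exercise value = 0.0000 ≤ continuation, so V_u = 0.4171
Node d (S = 61.75): continuation = e^(−0.07)·[0.9389·7.0750 + 0.0611·34.8625] = 8.1795; exercise value = 13.2500 > continuation, so V_d = 13.2500 (exercise)
Node 0 (S = 95): continuation = e^(−0.07)·[0.9389·0.4171 + 0.0611·13.2500] = 1.1199; exercise value = 0.0000 ≤ continuation, so V_0 = 1.1199

$1.12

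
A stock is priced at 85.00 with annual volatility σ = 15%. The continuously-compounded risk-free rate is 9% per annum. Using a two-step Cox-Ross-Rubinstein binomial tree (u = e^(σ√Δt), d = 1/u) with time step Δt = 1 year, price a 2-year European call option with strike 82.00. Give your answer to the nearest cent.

CRR parameters: u = e^(σ√Δt) = e^(0.15·√1) = 1.1618, d = 1/u = 0.8607
Per-period rate: rΔt = 0.09·1 = 0.09, so R = e^0.09 = 1.0942
Risk-neutral probability p = (e^0.09 − 0.8607)/(1.1618 − 0.8607) = 0.2335/0.3011 = 0.7753
Terminal stock prices: S_uu = 114.7, S_ud = 85, S_dd = 62.97
Terminal payoffs (S − K): max(32.74, 0) = 32.74, max(3, 0) = 3, max(-19.03, 0) = 0
Node u (S = 98.76): V_u = e^(−0.09)·[0.7753·32.7380 + 0.2247·3.0000] = 23.8136
Node d (S = 73.16): V_d = e^(−0.09)·[0.7753·3.0000 + 0.2247·0.0000] = 2.1257
Node 0 (S = 85): V_0 = e^(−0.09)·[0.7753·23.8136 + 0.2247·2.1257] = 17.3103

17.31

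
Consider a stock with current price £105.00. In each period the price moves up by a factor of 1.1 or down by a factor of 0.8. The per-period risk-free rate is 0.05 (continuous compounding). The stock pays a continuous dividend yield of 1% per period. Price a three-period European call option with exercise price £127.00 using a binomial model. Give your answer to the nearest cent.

£5.68

Per-period risk-free factor R = e^0.05 = 1.0513; dividend-adjusted growth = e^(0.05−0.01) = 1.0408.
Risk-neutral probability p = (1.0408 − 0.8)/(1.1 − 0.8) = 0.2408/0.3000 = 0.8027
Terminal stock prices: S_uuu = 139.8, S_uud = 101.6, S_udd = 73.92, S_ddd = 53.76
Terminal payoffs (S − K): max(12.76, 0) = 12.76, max(-25.36, 0) = 0, max(-53.08, 0) = 0, max(-73.24, 0) = 0
Node uu (S = 127.1): V_uu = e^(−0.05)·[0.8027·12.7550 + 0.1973·0.0000] = 9.7391
Node ud (S = 92.4): V_ud = e^(−0.05)·[0.8027·0.0000 + 0.1973·0.0000] = 0.0000
Node dd (S = 67.2): V_dd = e^(−0.05)·[0.8027·0.0000 + 0.1973·0.0000] = 0.0000
Node u (S = 115.5): V_u = e^(−0.05)·[0.8027·9.7391 + 0.1973·0.0000] = 7.4364
Node d (S = 84): V_d = e^(−0.05)·[0.8027·0.0000 + 0.1973·0.0000] = 0.0000
Node 0 (S = 105): V_0 = e^(−0.05)·[0.8027·7.4364 + 0.1973·0.0000] = 5.6781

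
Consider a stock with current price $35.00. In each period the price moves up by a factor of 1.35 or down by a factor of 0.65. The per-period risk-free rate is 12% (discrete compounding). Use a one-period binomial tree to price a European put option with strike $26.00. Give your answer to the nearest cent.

Risk-neutral probability p = (1 + 0.12 − 0.65)/(1.35 − 0.65) = 0.4700/0.7000 = 0.6714
Terminal stock prices: S_u = 47.25, S_d = 22.75
Terminal payoffs (K − S): max(-21.25, 0) = 0, max(3.25, 0) = 3.25
Node 0 (S = 35): V_0 = 1/1.12·[0.6714·0.0000 + 0.3286·3.2500] = 0.9534

$0.95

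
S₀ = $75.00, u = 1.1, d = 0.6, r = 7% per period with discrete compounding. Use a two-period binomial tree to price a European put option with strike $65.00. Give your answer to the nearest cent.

$1.65

Risk-neutral probability p = (1 + 0.07 − 0.6)/(1.1 − 0.6) = 0.4700/0.5000 = 0.9400
Terminal stock prices: S_uu = 90.75, S_ud = 49.5, S_dd = 27
Terminal payoffs (K − S): max(-25.75, 0) = 0, max(15.5, 0) = 15.5, max(38, 0) = 38
Node u (S = 82.5): V_u = 1/1.07·[0.9400·0.0000 + 0.0600·15.5000] = 0.8692
Node d (S = 45): V_d = 1/1.07·[0.9400·15.5000 + 0.0600·38.0000] = 15.7477
Node 0 (S = 75): V_0 = 1/1.07·[0.9400·0.8692 + 0.0600·15.7477] = 1.6466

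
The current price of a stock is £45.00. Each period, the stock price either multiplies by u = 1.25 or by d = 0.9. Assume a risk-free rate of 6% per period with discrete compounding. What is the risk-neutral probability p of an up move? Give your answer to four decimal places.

p = 0.4571

Risk-neutral probability p = (1 + 0.06 − 0.9)/(1.25 − 0.9) = 0.1600/0.3500 = 0.4571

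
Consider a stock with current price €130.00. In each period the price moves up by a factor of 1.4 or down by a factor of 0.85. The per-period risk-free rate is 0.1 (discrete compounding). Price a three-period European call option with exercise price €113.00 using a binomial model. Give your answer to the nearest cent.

€49.14

Risk-neutral probability p = (1 + 0.1 − 0.85)/(1.4 − 0.85) = 0.2500/0.5500 = 0.4545
Terminal stock prices: S_uuu = 356.7, S_uud = 216.6, S_udd = 131.5, S_ddd = 79.84
Terminal payoffs (S − K): max(243.7, 0) = 243.7, max(103.6, 0) = 103.6, max(18.49, 0) = 18.49, max(-33.16, 0) = 0
Node uu (S = 254.8): V_uu = 1/1.1·[0.4545·243.7200 + 0.5455·103.5800] = 152.0727
Node ud (S = 154.7): V_ud = 1/1.1·[0.4545·103.5800 + 0.5455·18.4950] = 51.9727
Node dd (S = 93.92): V_dd = 1/1.1·[0.4545·18.4950 + 0.5455·0.0000] = 7.6426
Node u (S = 182): V_u = 1/1.1·[0.4545·152.0727 + 0.5455·51.9727] = 88.6116
Node d (S = 110.5): V_d = 1/1.1·[0.4545·51.9727 + 0.5455·7.6426] = 25.2660
Node 0 (S = 130): V_0 = 1/1.1·[0.4545·88.6116 + 0.5455·25.2660] = 49.1450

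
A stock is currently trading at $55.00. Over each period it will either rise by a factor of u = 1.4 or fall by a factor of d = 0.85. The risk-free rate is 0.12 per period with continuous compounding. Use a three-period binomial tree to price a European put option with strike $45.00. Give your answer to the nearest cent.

Risk-neutral probability p = (e^0.12 − 0.85)/(1.4 − 0.85) = 0.2775/0.5500 = 0.5045
Terminal stock prices: S_uuu = 150.9, S_uud = 91.63, S_udd = 55.63, S_ddd = 33.78
Terminal payoffs (K − S): max(-105.9, 0) = 0, max(-46.63, 0) = 0, max(-10.63, 0) = 0, max(11.22, 0) = 11.22
Node uu (S = 107.8): V_uu = e^(−0.12)·[0.5045·0.0000 + 0.4955·0.0000] = 0.0000
Node ud (S = 65.45): V_ud = e^(−0.12)·[0.5045·0.0000 + 0.4955·0.0000] = 0.0000
Node dd (S = 39.74): V_dd = e^(−0.12)·[0.5045·0.0000 + 0.4955·11.2231] = 4.9318
Node u (S = 77): V_u = e^(−0.12)·[0.5045·0.0000 + 0.4955·0.0000] = 0.0000
Node d (S = 46.75): V_d = e^(−0.12)·[0.5045·0.0000 + 0.4955·4.9318] = 2.1672
Node 0 (S = 55): V_0 = e^(−0.12)·[0.5045·0.0000 + 0.4955·2.1672] = 0.9523

$0.95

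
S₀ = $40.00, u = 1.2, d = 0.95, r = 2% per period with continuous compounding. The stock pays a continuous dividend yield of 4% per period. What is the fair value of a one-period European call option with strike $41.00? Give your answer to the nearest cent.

$0.83

Per-period risk-free factor R = e^0.02 = 1.0202; dividend-adjusted growth = e^(0.02−0.04) = 0.9802.
Risk-neutral probability p = (0.9802 − 0.95)/(1.2 − 0.95) = 0.0302/0.2500 = 0.1208
Terminal stock prices: S_u = 48, S_d = 38
Terminal payoffs (S − K): max(7, 0) = 7, max(-3, 0) = 0
Node 0 (S = 40): V_0 = e^(−0.02)·[0.1208·7.0000 + 0.8792·0.0000] = 0.8288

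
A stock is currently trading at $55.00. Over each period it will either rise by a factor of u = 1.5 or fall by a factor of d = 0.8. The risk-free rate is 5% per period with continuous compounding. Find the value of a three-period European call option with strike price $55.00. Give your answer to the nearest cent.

Risk-neutral probability p = (e^0.05 − 0.8)/(1.5 − 0.8) = 0.2513/0.7000 = 0.3590
Terminal stock prices: S_uuu = 185.6, S_uud = 99, S_udd = 52.8, S_ddd = 28.16
Terminal payoffs (S − K): max(130.6, 0) = 130.6, max(44, 0) = 44, max(-2.2, 0) = 0, max(-26.84, 0) = 0
Node uu (S = 123.8): V_uu = e^(−0.05)·[0.3590·130.6250 + 0.6410·44.0000] = 71.4324
Node ud (S = 66): V_ud = e^(−0.05)·[0.3590·44.0000 + 0.6410·0.0000] = 15.0239
Node dd (S = 35.2): V_dd = e^(−0.05)·[0.3590·0.0000 + 0.6410·0.0000] = 0.0000
Node u (S = 82.5): V_u = e^(−0.05)·[0.3590·71.4324 + 0.6410·15.0239] = 33.5520
Node d (S = 44): V_d = e^(−0.05)·[0.3590·15.0239 + 0.6410·0.0000] = 5.1299
Node 0 (S = 55): V_0 = e^(−0.05)·[0.3590·33.5520 + 0.6410·5.1299] = 14.5845

$14.58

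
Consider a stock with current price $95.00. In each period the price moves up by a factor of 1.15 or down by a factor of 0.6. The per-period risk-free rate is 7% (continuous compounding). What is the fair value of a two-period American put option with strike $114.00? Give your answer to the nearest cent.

Risk-neutral probability p = (e^0.07 − 0.6)/(1.15 − 0.6) = 0.4725/0.5500 = 0.8591
Terminal stock prices: S_uu = 125.6, S_ud = 65.55, S_dd = 34.2
Terminal payoffs (K − S): max(-11.64, 0) = 0, max(48.45, 0) = 48.45, max(79.8, 0) = 79.8
Node u (S = 109.2): continuation = e^(−0.07)·[0.8591·0.0000 + 0.1409·48.4500] = 6.3648; exercise value = 4.7500 ≤ continuation, so V_u = 6.3648
Node d (S = 57): continuation = e^(−0.07)·[0.8591·48.4500 + 0.1409·79.8000] = 49.2929; exercise value = 57.0000 > continuation, so V_d = 57.0000 (exercise)
Node 0 (S = 95): continuation = e^(−0.07)·[0.8591·6.3648 + 0.1409·57.0000] = 12.5864; exercise value = 19.0000 > continuation, so V_0 = 19.0000 (exercise)

$19.00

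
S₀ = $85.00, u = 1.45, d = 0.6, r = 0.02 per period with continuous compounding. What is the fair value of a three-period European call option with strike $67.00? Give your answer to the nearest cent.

Risk-neutral probability p = (e^0.02 − 0.6)/(1.45 − 0.6) = 0.4202/0.8500 = 0.4944
Terminal stock prices: S_uuu = 259.1, S_uud = 107.2, S_udd = 44.37, S_ddd = 18.36
Terminal payoffs (S − K): max(192.1, 0) = 192.1, max(40.23, 0) = 40.23, max(-22.63, 0) = 0, max(-48.64, 0) = 0
Node uu (S = 178.7): V_uu = e^(−0.02)·[0.4944·192.1331 + 0.5056·40.2275] = 113.0392
Node ud (S = 73.95): V_ud = e^(−0.02)·[0.4944·40.2275 + 0.5056·0.0000] = 19.4929
Node dd (S = 30.6): V_dd = e^(−0.02)·[0.4944·0.0000 + 0.5056·0.0000] = 0.0000
Node u (S = 123.2): V_u = e^(−0.02)·[0.4944·113.0392 + 0.5056·19.4929] = 64.4362
Node d (S = 51): V_d = e^(−0.02)·[0.4944·19.4929 + 0.5056·0.0000] = 9.4456
Node 0 (S = 85): V_0 = e^(−0.02)·[0.4944·64.4362 + 0.5056·9.4456] = 35.9051

$35.91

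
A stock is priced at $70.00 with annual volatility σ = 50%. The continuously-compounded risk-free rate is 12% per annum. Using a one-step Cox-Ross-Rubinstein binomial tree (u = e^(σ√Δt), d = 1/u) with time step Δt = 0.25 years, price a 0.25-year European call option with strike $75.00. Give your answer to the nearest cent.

CRR parameters: u = e^(σ√Δt) = e^(0.5·√0.25) = 1.2840, d = 1/u = 0.7788
Per-period rate: rΔt = 0.12·0.25 = 0.03, so R = e^0.03 = 1.0305
Risk-neutral probability p = (e^0.03 − 0.7788)/(1.2840 − 0.7788) = 0.2517/0.5052 = 0.4981
Terminal stock prices: S_u = 89.88, S_d = 54.52
Terminal payoffs (S − K): max(14.88, 0) = 14.88, max(-20.48, 0) = 0
Node 0 (S = 70): V_0 = e^(−0.03)·[0.4981·14.8818 + 0.5019·0.0000] = 7.1936

$7.19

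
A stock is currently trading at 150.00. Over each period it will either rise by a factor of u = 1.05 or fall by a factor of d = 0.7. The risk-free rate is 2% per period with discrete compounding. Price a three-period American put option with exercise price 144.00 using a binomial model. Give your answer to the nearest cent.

7.73

Risk-neutral probability p = (1 + 0.02 − 0.7)/(1.05 − 0.7) = 0.3200/0.3500 = 0.9143
Terminal stock prices: S_uuu = 173.6, S_uud = 115.8, S_udd = 77.17, S_ddd = 51.45
Terminal payoffs (K − S): max(-29.64, 0) = 0, max(28.24, 0) = 28.24, max(66.83, 0) = 66.83, max(92.55, 0) = 92.55
Node uu (S = 165.4): continuation = 1/1.02·[0.9143·0.0000 + 0.0857·28.2375] = 2.3729; exercise value = 0.0000 ≤ continuation, so V_uu = 2.3729
Node ud (S = 110.2): continuation = 1/1.02·[0.9143·28.2375 + 0.0857·66.8250] = 30.9265; exercise value = 33.7500 > continuation, so V_ud = 33.7500 (exercise)
Node dd (S = 73.5): continuation = 1/1.02·[0.9143·66.8250 + 0.0857·92.5500] = 67.6765; exercise value = 70.5000 > continuation, so V_dd = 70.5000 (exercise)
Node u (S = 157.5): continuation = 1/1.02·[0.9143·2.3729 + 0.0857·33.7500] = 4.9631; exercise value = 0.0000 ≤ continuation, so V_u = 4.9631
Node d (S = 105): continuation = 1/1.02·[0.9143·33.7500 + 0.0857·70.5000] = 36.1765; exercise value = 39.0000 > continuation, so V_d = 39.0000 (exercise)
Node 0 (S = 150): continuation = 1/1.02·[0.9143·4.9631 + 0.0857·39.0000] = 7.7260; exercise value = 0.0000 ≤ continuation, so V_0 = 7.7260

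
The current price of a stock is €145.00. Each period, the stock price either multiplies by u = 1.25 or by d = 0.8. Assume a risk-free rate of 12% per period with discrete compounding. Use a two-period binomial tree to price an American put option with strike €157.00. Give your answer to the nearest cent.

Risk-neutral probability p = (1 + 0.12 − 0.8)/(1.25 − 0.8) = 0.3200/0.4500 = 0.7111
Terminal stock prices: S_uu = 226.6, S_ud = 145, S_dd = 92.8
Terminal payoffs (K − S): max(-69.56, 0) = 0, max(12, 0) = 12, max(64.2, 0) = 64.2
Node u (S = 181.2): continuation = 1/1.12·[0.7111·0.0000 + 0.2889·12.0000] = 3.0952; exercise value = 0.0000 ≤ continuation, so V_u = 3.0952
Node d (S = 116): continuation = 1/1.12·[0.7111·12.0000 + 0.2889·64.2000] = 24.1786; exercise value = 41.0000 > continuation, so V_d = 41.0000 (exercise)
Node 0 (S = 145): continuation = 1/1.12·[0.7111·3.0952 + 0.2889·41.0000] = 12.5406; exercise value = 12.0000 ≤ continuation, so V_0 = 12.5406

€12.54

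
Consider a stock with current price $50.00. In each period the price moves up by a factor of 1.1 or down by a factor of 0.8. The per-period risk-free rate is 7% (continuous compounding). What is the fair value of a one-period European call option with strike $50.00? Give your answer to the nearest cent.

Risk-neutral probability p = (e^0.07 − 0.8)/(1.1 − 0.8) = 0.2725/0.3000 = 0.9084
Terminal stock prices: S_u = 55, S_d = 40
Terminal payoffs (S − K): max(5, 0) = 5, max(-10, 0) = 0
Node 0 (S = 50): V_0 = e^(−0.07)·[0.9084·5.0000 + 0.0916·0.0000] = 4.2347

$4.23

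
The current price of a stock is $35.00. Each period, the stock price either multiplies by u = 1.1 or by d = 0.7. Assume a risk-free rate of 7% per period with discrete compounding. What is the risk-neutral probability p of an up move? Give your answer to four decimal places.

p = 0.9250

Risk-neutral probability p = (1 + 0.07 − 0.7)/(1.1 − 0.7) = 0.3700/0.4000 = 0.9250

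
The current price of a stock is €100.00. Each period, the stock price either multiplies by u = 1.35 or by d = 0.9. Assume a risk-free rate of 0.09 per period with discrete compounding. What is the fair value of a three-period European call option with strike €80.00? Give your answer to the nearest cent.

€39.28

Risk-neutral probability p = (1 + 0.09 − 0.9)/(1.35 − 0.9) = 0.1900/0.4500 = 0.4222
Terminal stock prices: S_uuu = 246, S_uud = 164, S_udd = 109.4, S_ddd = 72.9
Terminal payoffs (S − K): max(166, 0) = 166, max(84.03, 0) = 84.03, max(29.35, 0) = 29.35, max(-7.1, 0) = 0
Node uu (S = 182.3): V_uu = 1/1.09·[0.4222·166.0375 + 0.5778·84.0250] = 108.8555
Node ud (S = 121.5): V_ud = 1/1.09·[0.4222·84.0250 + 0.5778·29.3500] = 48.1055
Node dd (S = 81): V_dd = 1/1.09·[0.4222·29.3500 + 0.5778·0.0000] = 11.3690
Node u (S = 135): V_u = 1/1.09·[0.4222·108.8555 + 0.5778·48.1055] = 67.6656
Node d (S = 90): V_d = 1/1.09·[0.4222·48.1055 + 0.5778·11.3690] = 24.6605
Node 0 (S = 100): V_0 = 1/1.09·[0.4222·67.6656 + 0.5778·24.6605] = 39.2828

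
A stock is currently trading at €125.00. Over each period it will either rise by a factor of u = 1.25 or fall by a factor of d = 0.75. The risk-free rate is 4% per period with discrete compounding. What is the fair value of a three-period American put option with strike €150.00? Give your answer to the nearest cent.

Risk-neutral probability p = (1 + 0.04 − 0.75)/(1.25 − 0.75) = 0.2900/0.5000 = 0.5800
Terminal stock prices: S_uuu = 244.1, S_uud = 146.5, S_udd = 87.89, S_ddd = 52.73
Terminal payoffs (K − S): max(-94.14, 0) = 0, max(3.516, 0) = 3.516, max(62.11, 0) = 62.11, max(97.27, 0) = 97.27
Node uu (S = 195.3): continuation = 1/1.04·[0.5800·0.0000 + 0.4200·3.5156] = 1.4198; exercise value = 0.0000 ≤ continuation, so V_uu = 1.4198
Node ud (S = 117.2): continuation = 1/1.04·[0.5800·3.5156 + 0.4200·62.1094] = 27.0433; exercise value = 32.8125 > continuation, so V_ud = 32.8125 (exercise)
Node dd (S = 70.31): continuation = 1/1.04·[0.5800·62.1094 + 0.4200·97.2656] = 73.9183; exercise value = 79.6875 > continuation, so V_dd = 79.6875 (exercise)
Node u (S = 156.2): continuation = 1/1.04·[0.5800·1.4198 + 0.4200·32.8125] = 14.0430; exercise value = 0.0000 ≤ continuation, so V_u = 14.0430
Node d (S = 93.75): continuation = 1/1.04·[0.5800·32.8125 + 0.4200·79.6875] = 50.4808; exercise value = 56.2500 > continuation, so V_d = 56.2500 (exercise)
Node 0 (S = 125): continuation = 1/1.04·[0.5800·14.0430 + 0.4200·56.2500] = 30.5480; exercise value = 25.0000 ≤ continuation, so V_0 = 30.5480

€30.55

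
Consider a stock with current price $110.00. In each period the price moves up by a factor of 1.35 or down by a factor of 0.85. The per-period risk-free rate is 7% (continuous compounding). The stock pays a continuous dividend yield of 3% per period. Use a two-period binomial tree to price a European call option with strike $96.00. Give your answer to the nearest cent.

$25.63

Per-period risk-free factor R = e^0.07 = 1.0725; dividend-adjusted growth = e^(0.07−0.03) = 1.0408.
Risk-neutral probability p = (1.0408 − 0.85)/(1.35 − 0.85) = 0.1908/0.5000 = 0.3816
Terminal stock prices: S_uu = 200.5, S_ud = 126.2, S_dd = 79.47
Terminal payoffs (S − K): max(104.5, 0) = 104.5, max(30.22, 0) = 30.22, max(-16.53, 0) = 0
Node u (S = 148.5): V_u = e^(−0.07)·[0.3816·104.4750 + 0.6184·30.2250] = 54.6014
Node d (S = 93.5): V_d = e^(−0.07)·[0.3816·30.2250 + 0.6184·0.0000] = 10.7547
Node 0 (S = 110): V_0 = e^(−0.07)·[0.3816·54.6014 + 0.6184·10.7547] = 25.6292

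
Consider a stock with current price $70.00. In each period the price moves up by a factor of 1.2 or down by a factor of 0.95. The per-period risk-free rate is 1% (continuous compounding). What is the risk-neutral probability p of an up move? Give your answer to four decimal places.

Risk-neutral probability p = (e^0.01 − 0.95)/(1.2 − 0.95) = 0.0601/0.2500 = 0.2402

p = 0.2402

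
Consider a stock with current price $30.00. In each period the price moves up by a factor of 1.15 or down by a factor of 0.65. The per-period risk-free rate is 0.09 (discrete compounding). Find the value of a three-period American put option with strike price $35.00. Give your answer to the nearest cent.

$5.00

Risk-neutral probability p = (1 + 0.09 − 0.65)/(1.15 − 0.65) = 0.4400/0.5000 = 0.8800
Terminal stock prices: S_uuu = 45.63, S_uud = 25.79, S_udd = 14.58, S_ddd = 8.239
Terminal payoffs (K − S): max(-10.63, 0) = 0, max(9.211, 0) = 9.211, max(20.42, 0) = 20.42, max(26.76, 0) = 26.76
Node uu (S = 39.67): continuation = 1/1.09·[0.8800·0.0000 + 0.1200·9.2112] = 1.0141; exercise value = 0.0000 ≤ continuation, so V_uu = 1.0141
Node ud (S = 22.43): continuation = 1/1.09·[0.8800·9.2112 + 0.1200·20.4237] = 9.6851; exercise value = 12.5750 > continuation, so V_ud = 12.5750 (exercise)
Node dd (S = 12.68): continuation = 1/1.09·[0.8800·20.4237 + 0.1200·26.7613] = 19.4351; exercise value = 22.3250 > continuation, so V_dd = 22.3250 (exercise)
Node u (S = 34.5): continuation = 1/1.09·[0.8800·1.0141 + 0.1200·12.5750] = 2.2031; exercise value = 0.5000 ≤ continuation, so V_u = 2.2031
Node d (S = 19.5): continuation = 1/1.09·[0.8800·12.5750 + 0.1200·22.3250] = 12.6101; exercise value = 15.5000 > continuation, so V_d = 15.5000 (exercise)
Node 0 (S = 30): continuation = 1/1.09·[0.8800·2.2031 + 0.1200·15.5000] = 3.4851; exercise value = 5.0000 > continuation, so V_0 = 5.0000 (exercise)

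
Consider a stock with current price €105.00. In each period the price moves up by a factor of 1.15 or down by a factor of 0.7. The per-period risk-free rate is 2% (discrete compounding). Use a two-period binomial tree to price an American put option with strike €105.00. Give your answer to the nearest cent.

€12.96

Risk-neutral probability p = (1 + 0.02 − 0.7)/(1.15 − 0.7) = 0.3200/0.4500 = 0.7111
Terminal stock prices: S_uu = 138.9, S_ud = 84.52, S_dd = 51.45
Terminal payoffs (K − S): max(-33.86, 0) = 0, max(20.48, 0) = 20.48, max(53.55, 0) = 53.55
Node u (S = 120.7): continuation = 1/1.02·[0.7111·0.0000 + 0.2889·20.4750] = 5.7990; exercise value = 0.0000 ≤ continuation, so V_u = 5.7990
Node d (S = 73.5): continuation = 1/1.02·[0.7111·20.4750 + 0.2889·53.5500] = 29.4412; exercise value = 31.5000 > continuation, so V_d = 31.5000 (exercise)
Node 0 (S = 105): continuation = 1/1.02·[0.7111·5.7990 + 0.2889·31.5000] = 12.9645; exercise value = 0.0000 ≤ continuation, so V_0 = 12.9645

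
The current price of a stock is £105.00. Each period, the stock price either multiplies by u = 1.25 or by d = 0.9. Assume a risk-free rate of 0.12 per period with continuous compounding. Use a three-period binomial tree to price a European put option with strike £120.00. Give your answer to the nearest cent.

Risk-neutral probability p = (e^0.12 − 0.9)/(1.25 − 0.9) = 0.2275/0.3500 = 0.6500
Terminal stock prices: S_uuu = 205.1, S_uud = 147.7, S_udd = 106.3, S_ddd = 76.55
Terminal payoffs (K − S): max(-85.08, 0) = 0, max(-27.66, 0) = 0, max(13.69, 0) = 13.69, max(43.45, 0) = 43.45
Node uu (S = 164.1): V_uu = e^(−0.12)·[0.6500·0.0000 + 0.3500·0.0000] = 0.0000
Node ud (S = 118.1): V_ud = e^(−0.12)·[0.6500·0.0000 + 0.3500·13.6875] = 4.2490
Node dd (S = 85.05): V_dd = e^(−0.12)·[0.6500·13.6875 + 0.3500·43.4550] = 21.3805
Node u (S = 131.2): V_u = e^(−0.12)·[0.6500·0.0000 + 0.3500·4.2490] = 1.3190
Node d (S = 94.5): V_d = e^(−0.12)·[0.6500·4.2490 + 0.3500·21.3805] = 9.0867
Node 0 (S = 105): V_0 = e^(−0.12)·[0.6500·1.3190 + 0.3500·9.0867] = 3.5812

£3.58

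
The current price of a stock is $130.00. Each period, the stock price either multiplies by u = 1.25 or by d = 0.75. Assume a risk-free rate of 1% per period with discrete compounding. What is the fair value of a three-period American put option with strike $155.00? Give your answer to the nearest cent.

$35.77

Risk-neutral probability p = (1 + 0.01 − 0.75)/(1.25 − 0.75) = 0.2600/0.5000 = 0.5200
Terminal stock prices: S_uuu = 253.9, S_uud = 152.3, S_udd = 91.41, S_ddd = 54.84
Terminal payoffs (K − S): max(-98.91, 0) = 0, max(2.656, 0) = 2.656, max(63.59, 0) = 63.59, max(100.2, 0) = 100.2
Node uu (S = 203.1): continuation = 1/1.01·[0.5200·0.0000 + 0.4800·2.6562] = 1.2624; exercise value = 0.0000 ≤ continuation, so V_uu = 1.2624
Node ud (S = 121.9): continuation = 1/1.01·[0.5200·2.6562 + 0.4800·63.5938] = 31.5903; exercise value = 33.1250 > continuation, so V_ud = 33.1250 (exercise)
Node dd (S = 73.12): continuation = 1/1.01·[0.5200·63.5938 + 0.4800·100.1562] = 80.3403; exercise value = 81.8750 > continuation, so V_dd = 81.8750 (exercise)
Node u (S = 162.5): continuation = 1/1.01·[0.5200·1.2624 + 0.4800·33.1250] = 16.3925; exercise value = 0.0000 ≤ continuation, so V_u = 16.3925
Node d (S = 97.5): continuation = 1/1.01·[0.5200·33.1250 + 0.4800·81.8750] = 55.9653; exercise value = 57.5000 > continuation, so V_d = 57.5000 (exercise)
Node 0 (S = 130): continuation = 1/1.01·[0.5200·16.3925 + 0.4800·57.5000] = 35.7664; exercise value = 25.0000 ≤ continuation, so V_0 = 35.7664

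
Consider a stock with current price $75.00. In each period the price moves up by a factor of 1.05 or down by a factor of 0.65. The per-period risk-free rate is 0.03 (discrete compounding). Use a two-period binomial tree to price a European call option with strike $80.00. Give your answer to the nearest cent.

Risk-neutral probability p = (1 + 0.03 − 0.65)/(1.05 − 0.65) = 0.3800/0.4000 = 0.9500
Terminal stock prices: S_uu = 82.69, S_ud = 51.19, S_dd = 31.69
Terminal payoffs (S − K): max(2.688, 0) = 2.688, max(-28.81, 0) = 0, max(-48.31, 0) = 0
Node u (S = 78.75): V_u = 1/1.03·[0.9500·2.6875 + 0.0500·0.0000] = 2.4788
Node d (S = 48.75): V_d = 1/1.03·[0.9500·0.0000 + 0.0500·0.0000] = 0.0000
Node 0 (S = 75): V_0 = 1/1.03·[0.9500·2.4788 + 0.0500·0.0000] = 2.2862

$2.29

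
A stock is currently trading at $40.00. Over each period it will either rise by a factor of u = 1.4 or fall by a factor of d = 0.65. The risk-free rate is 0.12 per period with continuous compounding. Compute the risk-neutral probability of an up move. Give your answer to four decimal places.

Risk-neutral probability p = (e^0.12 − 0.65)/(1.4 − 0.65) = 0.4775/0.7500 = 0.6367

p = 0.6367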